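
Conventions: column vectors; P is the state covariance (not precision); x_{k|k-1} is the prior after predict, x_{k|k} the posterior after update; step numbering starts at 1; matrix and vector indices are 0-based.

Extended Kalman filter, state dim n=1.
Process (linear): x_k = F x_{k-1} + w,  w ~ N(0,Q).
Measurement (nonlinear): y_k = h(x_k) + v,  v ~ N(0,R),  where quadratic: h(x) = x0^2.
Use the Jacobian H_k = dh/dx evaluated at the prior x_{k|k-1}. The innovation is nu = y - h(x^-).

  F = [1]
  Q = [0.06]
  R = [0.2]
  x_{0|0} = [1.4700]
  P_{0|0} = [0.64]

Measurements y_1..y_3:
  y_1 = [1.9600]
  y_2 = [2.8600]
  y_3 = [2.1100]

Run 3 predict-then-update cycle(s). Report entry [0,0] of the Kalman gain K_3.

K[0,0] = 0.2465

step 1: x^-=[1.4700]  P^-=[0.7000]  H_jac=[2.9400]  S=[6.2505]  K=[0.3293]  nu=[-0.2009]  x^+=[1.4039]  P^+=[0.0224]
step 2: x^-=[1.4039]  P^-=[0.0824]  H_jac=[2.8077]  S=[0.8496]  K=[0.2723]  nu=[0.8892]  x^+=[1.6460]  P^+=[0.0194]
step 3: x^-=[1.6460]  P^-=[0.0794]  H_jac=[3.2920]  S=[1.0605]  K=[0.2465]  nu=[-0.5993]  x^+=[1.4983]  P^+=[0.0150]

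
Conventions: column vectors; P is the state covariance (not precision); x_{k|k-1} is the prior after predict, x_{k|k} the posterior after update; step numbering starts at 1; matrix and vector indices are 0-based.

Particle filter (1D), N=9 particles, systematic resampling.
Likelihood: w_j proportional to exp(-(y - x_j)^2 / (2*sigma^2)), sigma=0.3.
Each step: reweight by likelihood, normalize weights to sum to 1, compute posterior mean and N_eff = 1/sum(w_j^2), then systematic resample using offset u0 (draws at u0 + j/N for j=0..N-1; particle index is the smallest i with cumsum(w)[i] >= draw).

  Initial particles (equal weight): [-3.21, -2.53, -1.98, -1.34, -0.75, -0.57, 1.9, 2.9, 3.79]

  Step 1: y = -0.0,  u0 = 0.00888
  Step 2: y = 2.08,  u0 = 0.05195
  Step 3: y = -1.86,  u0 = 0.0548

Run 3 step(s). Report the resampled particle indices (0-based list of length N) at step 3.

step 1: w=[0.0000, 0.0000, 0.0000, 0.0002, 0.2108, 0.7890, 0.0000, 0.0000, 0.0000]  mean=-0.6081  Neff=1.4994  idx=[4, 4, 5, 5, 5, 5, 5, 5, 5]
step 2: w=[0.0006, 0.0006, 0.1427, 0.1427, 0.1427, 0.1427, 0.1427, 0.1427, 0.1427]  mean=-0.5702  Neff=7.0167  idx=[2, 3, 3, 4, 5, 6, 7, 7, 8]
step 3: w=[0.1111, 0.1111, 0.1111, 0.1111, 0.1111, 0.1111, 0.1111, 0.1111, 0.1111]  mean=-0.5700  Neff=9.0000  idx=[0, 1, 2, 3, 4, 5, 6, 7, 8]

resampled_idx = [0, 1, 2, 3, 4, 5, 6, 7, 8]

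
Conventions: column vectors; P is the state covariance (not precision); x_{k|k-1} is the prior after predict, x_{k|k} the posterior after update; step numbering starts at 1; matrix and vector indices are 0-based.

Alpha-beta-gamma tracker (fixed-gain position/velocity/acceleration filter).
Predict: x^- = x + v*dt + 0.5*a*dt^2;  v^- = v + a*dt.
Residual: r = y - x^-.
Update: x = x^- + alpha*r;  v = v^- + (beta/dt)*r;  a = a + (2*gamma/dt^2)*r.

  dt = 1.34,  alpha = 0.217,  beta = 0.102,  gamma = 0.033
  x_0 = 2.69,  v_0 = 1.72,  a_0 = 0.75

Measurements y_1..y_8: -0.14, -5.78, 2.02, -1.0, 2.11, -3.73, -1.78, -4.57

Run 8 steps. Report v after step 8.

step 1: x_pred=5.6681  r=-5.8081  x^+=4.4078  v^+=2.2829  a^+=0.5365
step 2: x_pred=7.9485  r=-13.7285  x^+=4.9694  v^+=1.9568  a^+=0.0319
step 3: x_pred=7.6202  r=-5.6002  x^+=6.4050  v^+=1.5733  a^+=-0.1739
step 4: x_pred=8.3570  r=-9.3570  x^+=6.3265  v^+=0.6279  a^+=-0.5179
step 5: x_pred=6.7030  r=-4.5930  x^+=5.7063  v^+=-0.4156  a^+=-0.6867
step 6: x_pred=4.5329  r=-8.2629  x^+=2.7398  v^+=-1.9648  a^+=-0.9904
step 7: x_pred=-0.7822  r=-0.9978  x^+=-0.9987  v^+=-3.3679  a^+=-1.0271
step 8: x_pred=-6.4338  r=1.8638  x^+=-6.0293  v^+=-4.6023  a^+=-0.9586

v_post = -4.6023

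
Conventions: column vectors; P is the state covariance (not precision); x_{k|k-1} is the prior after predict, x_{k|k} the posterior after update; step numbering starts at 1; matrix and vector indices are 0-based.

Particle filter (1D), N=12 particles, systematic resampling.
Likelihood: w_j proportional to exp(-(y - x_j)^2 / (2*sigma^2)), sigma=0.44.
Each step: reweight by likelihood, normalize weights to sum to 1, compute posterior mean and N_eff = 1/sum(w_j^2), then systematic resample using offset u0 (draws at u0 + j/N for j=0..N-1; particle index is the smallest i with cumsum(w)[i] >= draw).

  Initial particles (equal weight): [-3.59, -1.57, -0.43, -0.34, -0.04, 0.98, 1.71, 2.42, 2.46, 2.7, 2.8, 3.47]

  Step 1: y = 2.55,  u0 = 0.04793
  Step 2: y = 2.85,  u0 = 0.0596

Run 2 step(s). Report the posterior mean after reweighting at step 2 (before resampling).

step 1: w=[0.0000, 0.0000, 0.0000, 0.0000, 0.0000, 0.0004, 0.0403, 0.2389, 0.2444, 0.2355, 0.2124, 0.0280]  mean=2.5766  Neff=4.5499  idx=[7, 7, 7, 8, 8, 8, 9, 9, 9, 10, 10, 10]
step 2: w=[0.0640, 0.0640, 0.0640, 0.0696, 0.0696, 0.0696, 0.0973, 0.0973, 0.0973, 0.1025, 0.1025, 0.1025]  mean=2.6269  Neff=11.5334  idx=[0, 2, 3, 4, 5, 6, 7, 8, 9, 10, 10, 11]

post_mean = 2.6269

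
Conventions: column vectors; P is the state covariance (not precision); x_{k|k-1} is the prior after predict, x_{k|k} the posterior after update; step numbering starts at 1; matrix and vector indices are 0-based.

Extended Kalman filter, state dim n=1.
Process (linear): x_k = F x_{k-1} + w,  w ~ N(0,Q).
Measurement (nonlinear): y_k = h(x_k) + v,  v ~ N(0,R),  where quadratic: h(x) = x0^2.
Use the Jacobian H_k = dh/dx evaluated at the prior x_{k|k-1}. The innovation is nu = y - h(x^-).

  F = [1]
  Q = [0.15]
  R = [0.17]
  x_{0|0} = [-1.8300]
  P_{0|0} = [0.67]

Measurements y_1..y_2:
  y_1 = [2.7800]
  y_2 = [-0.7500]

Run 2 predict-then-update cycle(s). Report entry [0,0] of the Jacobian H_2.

H_jac[0,0] = -3.3539

step 1: x^-=[-1.8300]  P^-=[0.8200]  H_jac=[-3.6600]  S=[11.1544]  K=[-0.2691]  nu=[-0.5689]  x^+=[-1.6769]  P^+=[0.0125]
step 2: x^-=[-1.6769]  P^-=[0.1625]  H_jac=[-3.3539]  S=[1.9978]  K=[-0.2728]  nu=[-3.5621]  x^+=[-0.7052]  P^+=[0.0138]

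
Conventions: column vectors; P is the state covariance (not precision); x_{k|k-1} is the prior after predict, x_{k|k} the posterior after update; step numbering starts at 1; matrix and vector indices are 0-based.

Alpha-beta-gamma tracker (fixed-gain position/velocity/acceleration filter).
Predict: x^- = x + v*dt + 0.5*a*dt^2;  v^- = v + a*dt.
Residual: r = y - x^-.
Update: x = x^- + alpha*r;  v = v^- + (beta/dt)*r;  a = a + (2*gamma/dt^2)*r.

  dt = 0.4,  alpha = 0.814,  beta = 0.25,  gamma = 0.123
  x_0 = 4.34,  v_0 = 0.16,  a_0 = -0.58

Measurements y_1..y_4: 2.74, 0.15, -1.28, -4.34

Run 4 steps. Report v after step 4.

v_post = -8.7146

step 1: x_pred=4.3576  r=-1.6176  x^+=3.0409  v^+=-1.0830  a^+=-3.0671
step 2: x_pred=2.3623  r=-2.2123  x^+=0.5615  v^+=-3.6925  a^+=-6.4685
step 3: x_pred=-1.4330  r=0.1530  x^+=-1.3085  v^+=-6.1843  a^+=-6.2333
step 4: x_pred=-4.2808  r=-0.0592  x^+=-4.3290  v^+=-8.7146  a^+=-6.3242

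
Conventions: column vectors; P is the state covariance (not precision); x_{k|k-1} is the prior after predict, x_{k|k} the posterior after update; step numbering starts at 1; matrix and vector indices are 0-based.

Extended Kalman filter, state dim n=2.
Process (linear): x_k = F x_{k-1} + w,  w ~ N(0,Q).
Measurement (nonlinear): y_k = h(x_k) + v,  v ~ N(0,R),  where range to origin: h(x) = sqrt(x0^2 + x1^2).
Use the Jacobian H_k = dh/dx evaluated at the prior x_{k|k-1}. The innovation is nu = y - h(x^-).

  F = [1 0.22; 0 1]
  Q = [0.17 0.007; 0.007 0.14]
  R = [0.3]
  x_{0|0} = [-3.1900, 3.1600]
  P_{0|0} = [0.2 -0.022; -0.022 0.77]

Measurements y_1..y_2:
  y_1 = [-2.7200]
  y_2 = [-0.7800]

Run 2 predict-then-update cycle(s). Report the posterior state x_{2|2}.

step 1: x^-=[-2.4948, 3.1600]  P^-=[0.3976 0.1544; 0.1544 0.9100]  H_jac=[-0.6197 0.7849]  S=[0.8631]  K=[-0.1450; 0.7167]  nu=[-6.7461]  x^+=[-1.5163, -1.6750]  P^+=[0.3794 0.2441; 0.2441 0.4667]
step 2: x^-=[-1.8848, -1.6750]  P^-=[0.6794 0.3538; 0.3538 0.6067]  H_jac=[-0.7475 -0.6643]  S=[1.2987]  K=[-0.5720; -0.5140]  nu=[-3.3015]  x^+=[0.0038, 0.0218]  P^+=[0.2545 -0.0280; -0.0280 0.2636]

x_post = [0.0038, 0.0218]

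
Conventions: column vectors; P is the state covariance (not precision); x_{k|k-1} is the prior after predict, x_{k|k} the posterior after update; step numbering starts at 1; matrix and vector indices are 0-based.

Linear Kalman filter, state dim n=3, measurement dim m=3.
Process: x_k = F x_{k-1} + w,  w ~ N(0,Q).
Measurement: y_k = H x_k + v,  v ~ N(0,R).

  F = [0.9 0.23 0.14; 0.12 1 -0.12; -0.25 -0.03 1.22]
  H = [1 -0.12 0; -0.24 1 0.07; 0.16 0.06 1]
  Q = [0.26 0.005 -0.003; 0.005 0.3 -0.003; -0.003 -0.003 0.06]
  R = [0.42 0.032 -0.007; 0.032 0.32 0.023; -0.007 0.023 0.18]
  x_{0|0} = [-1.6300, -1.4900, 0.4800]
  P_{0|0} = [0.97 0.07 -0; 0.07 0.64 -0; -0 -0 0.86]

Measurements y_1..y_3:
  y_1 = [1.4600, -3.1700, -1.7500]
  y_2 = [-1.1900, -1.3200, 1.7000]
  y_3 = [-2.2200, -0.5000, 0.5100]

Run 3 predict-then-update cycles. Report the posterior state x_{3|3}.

step 1: x^-=[-1.7425, -1.7432, 1.0378]  P^-=[1.1254 0.3074 -0.0847; 0.3074 0.9832 -0.1950; -0.0847 -0.1950 1.4023]  S=[1.4858 -0.0441 0.1172; -0.0441 1.2028 0.0053; 0.1172 0.0053 1.5700]  K=[0.7328 0.0529 0.0176; 0.1553 0.7507 -0.0694; -0.1133 -0.0716 0.8858]  nu=[2.9933, -1.9176, -2.4044]  x^+=[0.3073, -2.5511, -1.2936]  P^+=[0.3241 0.1228 -0.0600; 0.1228 0.2753 -0.0325; -0.0600 -0.0325 0.1701]
step 2: x^-=[-0.4913, -2.3590, -1.5785]  P^-=[0.5740 0.2162 -0.1318; 0.2162 0.6214 -0.1273; -0.1318 -0.1273 0.3745]  S=[0.9511 0.0339 -0.0274; 0.0339 0.8592 -0.0018; -0.0274 -0.0018 0.5181]  K=[0.5736 0.0578 -0.0217; 0.1230 0.6475 -0.0983; -0.1008 -0.0755 0.6618]  nu=[-0.9817, 1.0316, 3.4987]  x^+=[-1.0706, -2.1558, 0.7579]  P^+=[0.2551 0.1013 -0.0535; 0.1013 0.2356 -0.0340; -0.0535 -0.0340 0.1287]
step 3: x^-=[-1.3533, -2.3753, 1.2570]  P^-=[0.5079 0.1796 -0.1148; 0.1796 0.5751 -0.1133; -0.1148 -0.1133 0.3043]  S=[0.8930 0.0188 -0.0238; 0.0188 0.8276 -0.0020; -0.0238 -0.0020 0.4525]  K=[0.5430 0.0476 -0.0216; 0.1078 0.6305 -0.1021; -0.0955 -0.0742 0.6115]  nu=[-1.1517, 1.4625, -0.3879]  x^+=[-1.9006, -1.5378, 1.0213]  P^+=[0.2409 0.0935 -0.0508; 0.0935 0.2276 -0.0333; -0.0508 -0.0333 0.1192]

x_post = [-1.9006, -1.5378, 1.0213]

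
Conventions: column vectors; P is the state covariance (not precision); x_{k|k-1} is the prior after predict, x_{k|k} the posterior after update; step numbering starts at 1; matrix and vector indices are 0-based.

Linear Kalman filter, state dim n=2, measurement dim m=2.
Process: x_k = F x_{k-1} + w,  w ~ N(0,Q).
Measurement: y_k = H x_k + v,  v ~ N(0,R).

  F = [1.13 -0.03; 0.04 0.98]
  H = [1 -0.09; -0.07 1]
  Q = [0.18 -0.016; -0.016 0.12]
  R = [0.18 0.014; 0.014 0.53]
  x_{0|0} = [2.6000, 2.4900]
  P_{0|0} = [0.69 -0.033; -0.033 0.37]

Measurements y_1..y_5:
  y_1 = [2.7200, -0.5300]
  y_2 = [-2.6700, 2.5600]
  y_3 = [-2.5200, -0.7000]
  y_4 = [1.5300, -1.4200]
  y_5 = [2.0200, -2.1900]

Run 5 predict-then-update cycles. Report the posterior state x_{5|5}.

x_post = [1.4026, -0.9216]

step 1: x^-=[2.8633, 2.5442]  P^-=[1.0636 -0.0322; -0.0322 0.4739]  S=[1.2533 -0.1355; -0.1355 1.0136]  K=[0.8519 0.0087; -0.0091 0.4685]  nu=[0.0857, -2.8738]  x^+=[2.9114, 1.1970]  P^+=[0.1559 0.0274; 0.0274 0.2501]
step 2: x^-=[3.2539, 1.2895]  P^-=[0.3775 0.0140; 0.0140 0.3626]  S=[0.5579 -0.0309; -0.0309 0.8925]  K=[0.6749 0.0095; -0.0109 0.4048]  nu=[-5.8079, 1.4983]  x^+=[-0.6515, 1.9592]  P^+=[0.1237 0.0232; 0.0232 0.2160]
step 3: x^-=[-0.7949, 1.8940]  P^-=[0.3366 0.0088; 0.0088 0.3295]  S=[0.5176 -0.0303; -0.0303 0.8599]  K=[0.6490 0.0058; -0.0178 0.3818]  nu=[-1.5546, -2.6496]  x^+=[-1.8191, 0.9100]  P^+=[0.1187 0.0205; 0.0205 0.2035]
step 4: x^-=[-2.0829, 0.8191]  P^-=[0.3304 0.0060; 0.0060 0.3173]  S=[0.5119 -0.0316; -0.0316 0.8481]  K=[0.6446 0.0039; -0.0210 0.3728]  nu=[3.6867, -2.3849]  x^+=[0.2844, -0.1475]  P^+=[0.1178 0.0193; 0.0193 0.1987]
step 5: x^-=[0.3258, -0.1332]  P^-=[0.3293 0.0049; 0.0049 0.3125]  S=[0.5110 -0.0323; -0.0323 0.8434]  K=[0.6438 0.0031; -0.0222 0.3693]  nu=[1.6822, -2.0340]  x^+=[1.4026, -0.9216]  P^+=[0.1176 0.0189; 0.0189 0.1967]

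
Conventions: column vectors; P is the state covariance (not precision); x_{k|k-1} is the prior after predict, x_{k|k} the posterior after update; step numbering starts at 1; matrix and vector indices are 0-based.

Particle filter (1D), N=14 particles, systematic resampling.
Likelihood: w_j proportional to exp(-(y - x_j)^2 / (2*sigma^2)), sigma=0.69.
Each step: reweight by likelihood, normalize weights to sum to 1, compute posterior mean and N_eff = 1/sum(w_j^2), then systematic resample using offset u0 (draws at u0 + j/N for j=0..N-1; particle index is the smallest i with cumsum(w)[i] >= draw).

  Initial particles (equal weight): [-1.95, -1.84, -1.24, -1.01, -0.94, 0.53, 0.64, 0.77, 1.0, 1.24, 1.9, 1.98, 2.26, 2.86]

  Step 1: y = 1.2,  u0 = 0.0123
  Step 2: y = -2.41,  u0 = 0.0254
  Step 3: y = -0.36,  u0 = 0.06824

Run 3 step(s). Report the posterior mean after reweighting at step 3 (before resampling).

step 1: w=[0.0000, 0.0000, 0.0003, 0.0011, 0.0014, 0.1109, 0.1278, 0.1463, 0.1704, 0.1774, 0.1062, 0.0938, 0.0546, 0.0098]  mean=1.1796  Neff=7.4809  idx=[5, 5, 6, 6, 7, 7, 8, 8, 9, 9, 9, 10, 11, 12]
step 2: w=[0.2826, 0.2826, 0.1415, 0.1415, 0.0604, 0.0604, 0.0123, 0.0123, 0.0021, 0.0021, 0.0021, 0.0000, 0.0000, 0.0000]  mean=0.6061  Neff=4.8207  idx=[0, 0, 0, 0, 1, 1, 1, 1, 2, 2, 3, 3, 4, 5]
step 3: w=[0.0805, 0.0805, 0.0805, 0.0805, 0.0805, 0.0805, 0.0805, 0.0805, 0.0647, 0.0647, 0.0647, 0.0647, 0.0484, 0.0484]  mean=0.5817  Neff=13.6368  idx=[0, 1, 2, 3, 4, 5, 6, 7, 7, 9, 10, 11, 12, 13]

post_mean = 0.5817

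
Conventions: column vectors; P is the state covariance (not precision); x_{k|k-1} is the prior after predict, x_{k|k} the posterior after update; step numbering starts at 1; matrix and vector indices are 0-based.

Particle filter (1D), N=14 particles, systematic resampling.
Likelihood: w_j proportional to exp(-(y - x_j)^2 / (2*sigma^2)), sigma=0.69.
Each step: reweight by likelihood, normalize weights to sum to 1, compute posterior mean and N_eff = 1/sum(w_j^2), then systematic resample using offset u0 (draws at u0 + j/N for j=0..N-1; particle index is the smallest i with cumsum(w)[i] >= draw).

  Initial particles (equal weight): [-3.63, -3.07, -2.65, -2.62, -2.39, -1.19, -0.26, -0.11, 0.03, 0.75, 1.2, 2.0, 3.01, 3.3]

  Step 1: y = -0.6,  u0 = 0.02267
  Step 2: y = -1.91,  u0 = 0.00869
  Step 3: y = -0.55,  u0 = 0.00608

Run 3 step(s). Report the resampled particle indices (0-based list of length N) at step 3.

resampled_idx = [0, 1, 2, 3, 4, 5, 6, 7, 8, 9, 10, 11, 12, 13]

step 1: w=[0.0000, 0.0005, 0.0037, 0.0042, 0.0106, 0.2129, 0.2717, 0.2384, 0.2022, 0.0452, 0.0102, 0.0003, 0.0000, 0.0000]  mean=-0.3453  Neff=4.5626  idx=[5, 5, 5, 6, 6, 6, 6, 7, 7, 7, 7, 8, 8, 9]
step 2: w=[0.2709, 0.2709, 0.2709, 0.0268, 0.0268, 0.0268, 0.0268, 0.0155, 0.0155, 0.0155, 0.0155, 0.0090, 0.0090, 0.0003]  mean=-1.0009  Neff=4.4624  idx=[0, 0, 0, 0, 1, 1, 1, 1, 2, 2, 2, 2, 4, 8]
step 3: w=[0.0682, 0.0682, 0.0682, 0.0682, 0.0682, 0.0682, 0.0682, 0.0682, 0.0682, 0.0682, 0.0682, 0.0682, 0.0960, 0.0856]  mean=-1.0083  Neff=13.8204  idx=[0, 1, 2, 3, 4, 5, 6, 7, 8, 9, 10, 11, 12, 13]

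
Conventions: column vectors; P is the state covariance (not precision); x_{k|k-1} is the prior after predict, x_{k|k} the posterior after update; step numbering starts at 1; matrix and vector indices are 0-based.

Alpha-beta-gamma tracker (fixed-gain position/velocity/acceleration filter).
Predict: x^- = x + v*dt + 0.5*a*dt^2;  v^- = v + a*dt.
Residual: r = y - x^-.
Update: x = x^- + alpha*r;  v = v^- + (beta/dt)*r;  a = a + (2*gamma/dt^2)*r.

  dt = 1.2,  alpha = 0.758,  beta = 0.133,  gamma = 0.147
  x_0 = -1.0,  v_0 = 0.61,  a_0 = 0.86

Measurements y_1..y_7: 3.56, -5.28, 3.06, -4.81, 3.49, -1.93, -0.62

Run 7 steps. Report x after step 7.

x_post = -1.6479

step 1: x_pred=0.3512  r=3.2088  x^+=2.7835  v^+=1.9976  a^+=1.5151
step 2: x_pred=6.2715  r=-11.5515  x^+=-2.4845  v^+=2.5355  a^+=-0.8433
step 3: x_pred=-0.0491  r=3.1091  x^+=2.3076  v^+=1.8681  a^+=-0.2085
step 4: x_pred=4.3992  r=-9.2092  x^+=-2.5814  v^+=0.5972  a^+=-2.0887
step 5: x_pred=-3.3686  r=6.8586  x^+=1.8302  v^+=-1.1491  a^+=-0.6884
step 6: x_pred=-0.0444  r=-1.8856  x^+=-1.4737  v^+=-2.1842  a^+=-1.0734
step 7: x_pred=-4.8676  r=4.2476  x^+=-1.6479  v^+=-3.0016  a^+=-0.2062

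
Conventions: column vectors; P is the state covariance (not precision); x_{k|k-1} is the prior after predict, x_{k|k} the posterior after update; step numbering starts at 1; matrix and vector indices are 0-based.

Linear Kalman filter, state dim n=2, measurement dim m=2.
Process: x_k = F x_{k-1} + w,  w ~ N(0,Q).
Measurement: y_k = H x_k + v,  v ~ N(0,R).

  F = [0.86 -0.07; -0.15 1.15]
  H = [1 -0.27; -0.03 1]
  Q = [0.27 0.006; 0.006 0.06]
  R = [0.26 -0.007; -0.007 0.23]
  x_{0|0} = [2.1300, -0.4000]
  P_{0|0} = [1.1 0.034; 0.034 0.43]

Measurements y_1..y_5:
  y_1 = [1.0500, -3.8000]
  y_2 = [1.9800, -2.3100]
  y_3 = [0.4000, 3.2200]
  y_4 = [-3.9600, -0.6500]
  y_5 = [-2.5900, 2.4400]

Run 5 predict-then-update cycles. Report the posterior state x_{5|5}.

x_post = [-2.1304, 1.1391]

step 1: x^-=[1.8598, -0.7795]  P^-=[1.0816 -0.1365; -0.1365 0.6417]  S=[1.4621 -0.3503; -0.3503 0.8809]  K=[0.7947 0.1243; -0.0400 0.7172]  nu=[-1.0203, -2.9647]  x^+=[0.6806, -2.8650]  P^+=[0.2137 0.0294; 0.0294 0.1661]
step 2: x^-=[0.7858, -3.3968]  P^-=[0.4253 -0.0055; -0.0055 0.2744]  S=[0.7083 -0.0994; -0.0994 0.5051]  K=[0.6145 0.0847; -0.0371 0.5362]  nu=[0.2770, 1.1104]  x^+=[1.0502, -2.8117]  P^+=[0.1646 0.0201; 0.0201 0.1242]
step 3: x^-=[1.0999, -3.3910]  P^-=[0.3899 -0.0051; -0.0051 0.2210]  S=[0.6688 -0.0835; -0.0835 0.4517]  K=[0.5942 0.0727; -0.0366 0.4829]  nu=[-1.6155, 6.6440]  x^+=[0.6228, -0.1236]  P^+=[0.1586 0.0173; 0.0173 0.1118]
step 4: x^-=[0.5442, -0.2355]  P^-=[0.3858 -0.0062; -0.0062 0.2055]  S=[0.6641 -0.0803; -0.0803 0.4362]  K=[0.5917 0.0682; -0.0367 0.4648]  nu=[-4.5678, -0.3982]  x^+=[-2.1856, -0.2531]  P^+=[0.1578 0.0163; 0.0163 0.1076]
step 5: x^-=[-1.8619, 0.0367]  P^-=[0.3852 -0.0067; -0.0067 0.2003]  S=[0.6635 -0.0794; -0.0794 0.4310]  K=[0.5913 0.0665; -0.0368 0.4584]  nu=[-0.7182, 2.3474]  x^+=[-2.1304, 1.1391]  P^+=[0.1576 0.0159; 0.0159 0.1062]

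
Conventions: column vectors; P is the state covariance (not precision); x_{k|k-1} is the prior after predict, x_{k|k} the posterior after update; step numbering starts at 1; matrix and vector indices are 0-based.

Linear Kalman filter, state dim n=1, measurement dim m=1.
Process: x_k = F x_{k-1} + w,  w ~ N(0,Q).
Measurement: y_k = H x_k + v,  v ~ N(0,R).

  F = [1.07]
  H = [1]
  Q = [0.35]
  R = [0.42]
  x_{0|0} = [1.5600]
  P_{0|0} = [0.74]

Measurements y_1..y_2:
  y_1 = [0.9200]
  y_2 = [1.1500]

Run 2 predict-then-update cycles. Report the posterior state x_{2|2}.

step 1: x^-=[1.6692]  P^-=[1.1972]  S=[1.6172]  K=[0.7403]  nu=[-0.7492]  x^+=[1.1146]  P^+=[0.3109]
step 2: x^-=[1.1926]  P^-=[0.7060]  S=[1.1260]  K=[0.6270]  nu=[-0.0426]  x^+=[1.1659]  P^+=[0.2633]

x_post = [1.1659]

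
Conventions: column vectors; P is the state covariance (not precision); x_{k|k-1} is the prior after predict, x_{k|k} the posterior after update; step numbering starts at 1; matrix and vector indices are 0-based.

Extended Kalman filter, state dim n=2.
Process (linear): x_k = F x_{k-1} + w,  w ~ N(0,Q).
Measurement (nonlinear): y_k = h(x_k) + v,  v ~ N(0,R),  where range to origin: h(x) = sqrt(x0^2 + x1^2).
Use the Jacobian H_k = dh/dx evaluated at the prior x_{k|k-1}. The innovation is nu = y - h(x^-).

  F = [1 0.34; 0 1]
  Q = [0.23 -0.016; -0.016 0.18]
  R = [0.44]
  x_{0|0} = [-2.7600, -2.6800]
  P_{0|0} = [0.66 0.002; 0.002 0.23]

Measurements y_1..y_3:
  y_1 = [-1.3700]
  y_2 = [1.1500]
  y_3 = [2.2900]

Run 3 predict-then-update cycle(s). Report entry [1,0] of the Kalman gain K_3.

K[1,0] = -0.3758

step 1: x^-=[-3.6712, -2.6800]  P^-=[0.9179 0.0642; 0.0642 0.4100]  H_jac=[-0.8077 -0.5896]  S=[1.2425]  K=[-0.6272; -0.2363]  nu=[-5.9153]  x^+=[0.0387, -1.2823]  P^+=[0.4292 -0.1199; -0.1199 0.3406]
step 2: x^-=[-0.3972, -1.2823]  P^-=[0.6170 -0.0201; -0.0201 0.5206]  H_jac=[-0.2959 -0.9552]  S=[0.9577]  K=[-0.1706; -0.5131]  nu=[-0.1924]  x^+=[-0.3644, -1.1836]  P^+=[0.5892 -0.1039; -0.1039 0.2685]
step 3: x^-=[-0.7668, -1.1836]  P^-=[0.7795 -0.0286; -0.0286 0.4485]  H_jac=[-0.5438 -0.8392]  S=[0.9603]  K=[-0.4164; -0.3758]  nu=[0.8797]  x^+=[-1.1331, -1.5142]  P^+=[0.6130 -0.1789; -0.1789 0.3129]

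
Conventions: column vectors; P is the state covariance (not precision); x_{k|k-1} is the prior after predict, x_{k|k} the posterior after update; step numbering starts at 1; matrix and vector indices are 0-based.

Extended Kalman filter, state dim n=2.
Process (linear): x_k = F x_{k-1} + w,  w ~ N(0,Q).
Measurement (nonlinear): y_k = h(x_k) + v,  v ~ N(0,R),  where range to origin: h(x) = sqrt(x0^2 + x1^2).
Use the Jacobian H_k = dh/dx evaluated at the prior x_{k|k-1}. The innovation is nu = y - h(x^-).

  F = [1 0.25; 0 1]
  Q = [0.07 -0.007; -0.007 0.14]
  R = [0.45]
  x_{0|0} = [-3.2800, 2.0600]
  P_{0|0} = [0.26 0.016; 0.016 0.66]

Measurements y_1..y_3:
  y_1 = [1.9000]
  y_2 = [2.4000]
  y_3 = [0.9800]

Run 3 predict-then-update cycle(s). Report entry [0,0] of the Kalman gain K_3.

step 1: x^-=[-2.7650, 2.0600]  P^-=[0.3793 0.1740; 0.1740 0.8000]  H_jac=[-0.8019 0.5974]  S=[0.8127]  K=[-0.2463; 0.4164]  nu=[-1.5480]  x^+=[-2.3837, 1.4154]  P^+=[0.3299 0.2574; 0.2574 0.6591]
step 2: x^-=[-2.0299, 1.4154]  P^-=[0.5698 0.4151; 0.4151 0.7991]  H_jac=[-0.8203 0.5720]  S=[0.7053]  K=[-0.3261; 0.1652]  nu=[-0.0746]  x^+=[-2.0055, 1.4031]  P^+=[0.4948 0.4531; 0.4531 0.7798]
step 3: x^-=[-1.6548, 1.4031]  P^-=[0.8401 0.6411; 0.6411 0.9198]  H_jac=[-0.7627 0.6467]  S=[0.6910]  K=[-0.3274; 0.1532]  nu=[-1.1895]  x^+=[-1.2654, 1.2208]  P^+=[0.7661 0.6757; 0.6757 0.9036]

K[0,0] = -0.3274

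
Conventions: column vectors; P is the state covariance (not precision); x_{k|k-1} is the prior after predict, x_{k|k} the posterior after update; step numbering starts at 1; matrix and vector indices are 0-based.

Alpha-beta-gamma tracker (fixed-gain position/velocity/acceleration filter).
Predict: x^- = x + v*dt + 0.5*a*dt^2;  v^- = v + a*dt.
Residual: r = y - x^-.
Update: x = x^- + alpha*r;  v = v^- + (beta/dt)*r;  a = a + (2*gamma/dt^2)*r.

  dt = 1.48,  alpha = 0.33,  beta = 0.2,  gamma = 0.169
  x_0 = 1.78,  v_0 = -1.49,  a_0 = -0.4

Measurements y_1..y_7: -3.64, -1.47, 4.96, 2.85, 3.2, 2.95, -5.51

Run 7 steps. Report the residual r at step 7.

step 1: x_pred=-0.8633  r=-2.7767  x^+=-1.7796  v^+=-2.4572  a^+=-0.8285
step 2: x_pred=-6.3236  r=4.8536  x^+=-4.7219  v^+=-3.0275  a^+=-0.0795
step 3: x_pred=-9.2897  r=14.2497  x^+=-4.5873  v^+=-1.2195  a^+=2.1194
step 4: x_pred=-4.0711  r=6.9211  x^+=-1.7871  v^+=2.8524  a^+=3.1873
step 5: x_pred=5.9252  r=-2.7252  x^+=5.0259  v^+=7.2014  a^+=2.7668
step 6: x_pred=18.7142  r=-15.7642  x^+=13.5120  v^+=9.1660  a^+=0.3342
step 7: x_pred=27.4437  r=-32.9537  x^+=16.5690  v^+=5.2075  a^+=-4.7508

resid = -32.9537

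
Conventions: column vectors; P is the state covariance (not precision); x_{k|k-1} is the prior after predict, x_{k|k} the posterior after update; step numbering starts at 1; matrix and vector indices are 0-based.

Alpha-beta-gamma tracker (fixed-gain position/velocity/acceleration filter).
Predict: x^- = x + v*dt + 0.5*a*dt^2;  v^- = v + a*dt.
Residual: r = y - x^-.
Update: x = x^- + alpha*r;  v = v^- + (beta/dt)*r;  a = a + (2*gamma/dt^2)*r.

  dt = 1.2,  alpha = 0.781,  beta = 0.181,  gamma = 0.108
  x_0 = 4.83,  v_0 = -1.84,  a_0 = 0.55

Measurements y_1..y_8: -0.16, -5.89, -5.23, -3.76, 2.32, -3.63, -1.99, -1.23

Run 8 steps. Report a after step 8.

step 1: x_pred=3.0180  r=-3.1780  x^+=0.5360  v^+=-1.6593  a^+=0.0733
step 2: x_pred=-1.4025  r=-4.4875  x^+=-4.9072  v^+=-2.2483  a^+=-0.5998
step 3: x_pred=-8.0370  r=2.8070  x^+=-5.8447  v^+=-2.5447  a^+=-0.1788
step 4: x_pred=-9.0271  r=5.2671  x^+=-4.9135  v^+=-1.9648  a^+=0.6113
step 5: x_pred=-6.8311  r=9.1511  x^+=0.3159  v^+=0.1491  a^+=1.9839
step 6: x_pred=1.9232  r=-5.5532  x^+=-2.4138  v^+=1.6922  a^+=1.1510
step 7: x_pred=0.4455  r=-2.4355  x^+=-1.4566  v^+=2.7060  a^+=0.7856
step 8: x_pred=2.3562  r=-3.5862  x^+=-0.4446  v^+=3.1078  a^+=0.2477

a_post = 0.2477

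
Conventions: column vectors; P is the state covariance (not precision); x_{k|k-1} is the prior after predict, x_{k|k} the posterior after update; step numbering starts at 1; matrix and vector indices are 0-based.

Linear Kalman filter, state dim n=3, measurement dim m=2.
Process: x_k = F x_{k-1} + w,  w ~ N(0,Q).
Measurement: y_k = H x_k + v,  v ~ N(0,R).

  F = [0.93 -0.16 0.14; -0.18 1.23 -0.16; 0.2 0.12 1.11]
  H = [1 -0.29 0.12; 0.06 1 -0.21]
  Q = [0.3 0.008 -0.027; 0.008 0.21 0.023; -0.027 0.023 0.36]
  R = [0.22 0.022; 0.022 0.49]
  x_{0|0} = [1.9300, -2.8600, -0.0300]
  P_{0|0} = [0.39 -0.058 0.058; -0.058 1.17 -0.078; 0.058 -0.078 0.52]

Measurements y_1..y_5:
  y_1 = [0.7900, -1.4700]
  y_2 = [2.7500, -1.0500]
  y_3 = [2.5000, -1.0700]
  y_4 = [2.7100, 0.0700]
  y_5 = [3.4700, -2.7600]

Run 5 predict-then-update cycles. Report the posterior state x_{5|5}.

step 1: x^-=[2.2483, -3.8604, 0.0095]  P^-=[0.7133 -0.3927 0.1733; -0.3927 2.0658 -0.0422; 0.1733 -0.0422 1.0353]  S=[1.3943 -0.9890; -0.9890 2.5702]  K=[0.6899 0.1152; -0.2048 0.7192; 0.2110 -0.0158]  nu=[-2.5790, 2.2575]  x^+=[0.7291, -1.7086, -0.5702]  P^+=[0.1728 0.0588 -0.0117; 0.0588 0.3865 0.2005; -0.0117 0.2005 0.9660]
step 2: x^-=[0.8716, -2.1416, -0.6922]  P^-=[0.4487 -0.0080 0.1079; -0.0080 0.7194 0.1880; 0.1079 0.1880 1.6138]  S=[0.7699 -0.1961; -0.1961 1.1995]  K=[0.6280 0.0996; -0.1125 0.5480; 0.3027 -0.0709]  nu=[1.3404, 0.8940]  x^+=[1.8024, -1.8024, -0.3497]  P^+=[0.1577 0.0462 -0.0329; 0.0462 0.3252 0.2949; -0.0329 0.2949 1.5288]
step 3: x^-=[1.9156, -2.4855, -0.2440]  P^-=[0.4392 0.0016 0.1551; 0.0016 0.6078 0.2088; 0.1551 0.2088 2.3208]  S=[0.7654 -0.1785; -0.1785 1.1103]  K=[0.6197 0.0955; -0.0800 0.4952; 0.4475 -0.1705]  nu=[-0.1072, 1.2493]  x^+=[1.9685, -1.8583, -0.5050]  P^+=[0.1562 0.0405 -0.0504; 0.0405 0.3166 0.3720; -0.0504 0.3720 2.1079]
step 4: x^-=[2.0574, -2.5592, -0.3899]  P^-=[0.4427 0.0021 0.2135; 0.0021 0.5807 0.2112; 0.2135 0.2112 3.0467]  S=[0.7907 -0.1996; -0.1996 1.1128]  K=[0.6157 0.0959; -0.0592 0.4715; 0.5872 -0.2683]  nu=[-0.0428, 2.4239]  x^+=[2.2636, -1.4139, -1.0653]  P^+=[0.1563 0.0374 -0.0654; 0.0374 0.3194 0.4379; -0.0654 0.4379 2.6310]
step 5: x^-=[2.1822, -1.9761, -0.8994]  P^-=[0.4471 0.0019 0.2680; 0.0019 0.5730 0.2103; 0.2680 0.2103 3.7019]  S=[0.8172 -0.2250; -0.2250 1.1330]  K=[0.6126 0.0974; -0.0439 0.4581; 0.7014 -0.3471]  nu=[0.8227, -1.1037]  x^+=[2.5787, -2.5179, 0.0606]  P^+=[0.1565 0.0356 -0.0773; 0.0356 0.3246 0.4913; -0.0773 0.4913 3.0539]

x_post = [2.5787, -2.5179, 0.0606]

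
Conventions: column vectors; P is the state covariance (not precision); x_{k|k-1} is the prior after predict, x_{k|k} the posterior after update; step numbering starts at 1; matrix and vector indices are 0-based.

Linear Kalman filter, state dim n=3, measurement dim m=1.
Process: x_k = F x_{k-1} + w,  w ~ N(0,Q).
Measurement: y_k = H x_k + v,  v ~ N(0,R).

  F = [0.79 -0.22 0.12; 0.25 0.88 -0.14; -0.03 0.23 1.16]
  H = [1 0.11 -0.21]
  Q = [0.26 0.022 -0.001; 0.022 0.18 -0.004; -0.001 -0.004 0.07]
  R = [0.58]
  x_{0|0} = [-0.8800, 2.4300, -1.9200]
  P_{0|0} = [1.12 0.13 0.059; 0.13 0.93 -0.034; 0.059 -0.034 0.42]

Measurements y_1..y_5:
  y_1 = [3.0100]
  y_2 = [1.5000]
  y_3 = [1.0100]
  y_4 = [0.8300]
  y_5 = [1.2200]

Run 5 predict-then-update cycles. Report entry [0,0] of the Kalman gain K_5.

step 1: x^-=[-1.4602, 2.1872, -1.6419]  P^-=[0.9778 0.1299 0.0699; 0.1299 1.0399 0.0954; 0.0699 0.0954 0.6613]  S=[1.5944]  K=[0.6131; 0.1407; -0.0367]  nu=[3.8848]  x^+=[0.9214, 2.7337, -1.7843]  P^+=[0.3786 -0.0076 0.1058; -0.0076 1.0083 0.1036; 0.1058 0.1036 0.6592]
step 2: x^-=[-0.0876, 2.8858, -1.4687]  P^-=[0.5718 -0.1087 0.1023; -0.1087 0.9612 0.2235; 0.1023 0.2235 1.0587]  S=[1.1329]  K=[0.4752; -0.0441; -0.0842]  nu=[0.9618]  x^+=[0.3694, 2.8434, -1.5497]  P^+=[0.3160 -0.0850 0.1476; -0.0850 0.9590 0.2193; 0.1476 0.2193 1.0507]
step 3: x^-=[-0.5197, 2.8115, -1.1548]  P^-=[0.5647 -0.1553 0.1581; -0.1553 0.8612 0.2747; 0.1581 0.2747 1.6427]  S=[1.1143]  K=[0.4616; -0.1061; -0.1406]  nu=[0.9779]  x^+=[-0.0682, 2.7077, -1.2923]  P^+=[0.3272 -0.1007 0.2304; -0.1007 0.8486 0.2581; 0.2304 0.2581 1.6207]
step 4: x^-=[-0.8047, 2.5466, -0.8742]  P^-=[0.5937 -0.1527 0.3065; -0.1527 0.7654 0.2219; 0.3065 0.2219 2.4190]  S=[1.1170]  K=[0.4588; -0.1031; -0.1585]  nu=[1.1709]  x^+=[-0.2674, 2.4259, -1.0598]  P^+=[0.3585 -0.0999 0.3878; -0.0999 0.7535 0.2037; 0.3878 0.2037 2.3910]
step 5: x^-=[-0.8721, 2.2163, -0.6634]  P^-=[0.6522 -0.1607 0.5740; -0.1607 0.7115 0.0698; 0.5740 0.0698 3.4105]  S=[1.1115]  K=[0.4624; -0.0873; -0.1210]  nu=[1.7090]  x^+=[-0.0819, 2.0671, -0.8703]  P^+=[0.4145 -0.1158 0.6362; -0.1158 0.7030 0.0581; 0.6362 0.0581 3.3943]

K[0,0] = 0.4624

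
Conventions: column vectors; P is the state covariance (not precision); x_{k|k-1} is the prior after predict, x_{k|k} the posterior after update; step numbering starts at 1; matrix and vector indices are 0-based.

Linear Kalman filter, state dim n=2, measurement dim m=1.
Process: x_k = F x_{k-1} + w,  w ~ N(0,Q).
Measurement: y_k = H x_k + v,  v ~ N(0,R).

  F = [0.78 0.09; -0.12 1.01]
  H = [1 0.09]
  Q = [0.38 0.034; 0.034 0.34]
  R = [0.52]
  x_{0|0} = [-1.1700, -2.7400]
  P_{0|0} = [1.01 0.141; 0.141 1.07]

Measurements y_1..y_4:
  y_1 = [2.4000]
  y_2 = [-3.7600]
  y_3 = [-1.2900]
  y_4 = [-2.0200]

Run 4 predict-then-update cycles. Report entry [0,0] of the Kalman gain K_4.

step 1: x^-=[-1.1592, -2.6270]  P^-=[1.0229 0.1463; 0.1463 1.4119]  S=[1.5807]  K=[0.6555; 0.1729]  nu=[3.7956]  x^+=[1.3287, -1.9706]  P^+=[0.3438 -0.0329; -0.0329 1.3646]
step 2: x^-=[0.8591, -2.1498]  P^-=[0.5956 0.1003; 0.1003 1.7450]  S=[1.1478]  K=[0.5268; 0.2242]  nu=[-4.4256]  x^+=[-1.4722, -3.1421]  P^+=[0.2771 -0.0353; -0.0353 1.6873]
step 3: x^-=[-1.4311, -2.9968]  P^-=[0.5573 0.1340; 0.1340 2.0737]  S=[1.1182]  K=[0.5092; 0.2868]  nu=[0.4108]  x^+=[-1.2219, -2.8790]  P^+=[0.2674 -0.0292; -0.0292 1.9817]
step 4: x^-=[-1.2122, -2.7611]  P^-=[0.5546 0.1664; 0.1664 2.3725]  S=[1.1238]  K=[0.5069; 0.3381]  nu=[-0.5593]  x^+=[-1.4957, -2.9502]  P^+=[0.2659 -0.0262; -0.0262 2.2441]

K[0,0] = 0.5069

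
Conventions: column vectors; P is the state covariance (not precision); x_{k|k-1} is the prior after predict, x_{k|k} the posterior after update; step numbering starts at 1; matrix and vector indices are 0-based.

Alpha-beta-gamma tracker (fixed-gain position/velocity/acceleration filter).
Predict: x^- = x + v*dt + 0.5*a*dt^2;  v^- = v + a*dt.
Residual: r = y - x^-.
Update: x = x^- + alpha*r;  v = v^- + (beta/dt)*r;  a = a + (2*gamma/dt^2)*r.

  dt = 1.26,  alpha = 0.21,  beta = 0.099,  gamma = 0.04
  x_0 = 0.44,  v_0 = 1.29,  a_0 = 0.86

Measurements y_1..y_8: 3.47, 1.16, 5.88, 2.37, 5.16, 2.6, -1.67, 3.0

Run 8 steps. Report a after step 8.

a_post = -2.1019

step 1: x_pred=2.7481  r=0.7219  x^+=2.8997  v^+=2.4303  a^+=0.8964
step 2: x_pred=6.6734  r=-5.5134  x^+=5.5156  v^+=3.1266  a^+=0.6186
step 3: x_pred=9.9461  r=-4.0661  x^+=9.0922  v^+=3.5865  a^+=0.4137
step 4: x_pred=13.9395  r=-11.5695  x^+=11.5099  v^+=3.1986  a^+=-0.1693
step 5: x_pred=15.4058  r=-10.2458  x^+=13.2542  v^+=2.1803  a^+=-0.6856
step 6: x_pred=15.4571  r=-12.8571  x^+=12.7571  v^+=0.3062  a^+=-1.3335
step 7: x_pred=12.0843  r=-13.7543  x^+=9.1959  v^+=-2.4547  a^+=-2.0266
step 8: x_pred=4.4943  r=-1.4943  x^+=4.1805  v^+=-5.1256  a^+=-2.1019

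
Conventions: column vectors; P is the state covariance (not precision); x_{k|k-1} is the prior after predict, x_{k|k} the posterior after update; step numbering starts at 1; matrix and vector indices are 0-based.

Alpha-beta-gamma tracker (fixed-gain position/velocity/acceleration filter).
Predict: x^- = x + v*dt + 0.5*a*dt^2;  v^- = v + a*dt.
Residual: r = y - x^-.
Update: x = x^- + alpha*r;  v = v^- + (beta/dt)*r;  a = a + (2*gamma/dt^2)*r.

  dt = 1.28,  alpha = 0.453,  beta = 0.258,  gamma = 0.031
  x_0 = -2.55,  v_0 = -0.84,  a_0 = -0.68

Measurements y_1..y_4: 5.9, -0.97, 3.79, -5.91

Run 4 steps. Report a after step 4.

a_post = -0.4490

step 1: x_pred=-4.1823  r=10.0823  x^+=0.3850  v^+=0.3218  a^+=-0.2985
step 2: x_pred=0.5524  r=-1.5224  x^+=-0.1372  v^+=-0.3671  a^+=-0.3561
step 3: x_pred=-0.8988  r=4.6888  x^+=1.2252  v^+=0.1222  a^+=-0.1786
step 4: x_pred=1.2353  r=-7.1453  x^+=-2.0015  v^+=-1.5467  a^+=-0.4490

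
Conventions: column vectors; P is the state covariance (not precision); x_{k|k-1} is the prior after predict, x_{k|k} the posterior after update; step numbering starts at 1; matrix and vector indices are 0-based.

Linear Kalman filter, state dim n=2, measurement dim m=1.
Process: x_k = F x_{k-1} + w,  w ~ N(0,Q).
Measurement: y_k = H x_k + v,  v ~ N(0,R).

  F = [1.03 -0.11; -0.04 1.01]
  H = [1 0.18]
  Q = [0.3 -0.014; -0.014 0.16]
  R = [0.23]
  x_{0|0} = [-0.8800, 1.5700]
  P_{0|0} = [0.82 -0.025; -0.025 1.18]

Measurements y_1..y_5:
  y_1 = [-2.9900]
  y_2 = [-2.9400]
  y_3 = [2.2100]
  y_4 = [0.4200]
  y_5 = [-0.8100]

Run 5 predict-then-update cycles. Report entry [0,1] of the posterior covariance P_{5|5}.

P_post[0,1] = -0.4410

step 1: x^-=[-1.0791, 1.6209]  P^-=[1.1899 -0.2050; -0.2050 1.3670]  S=[1.3904]  K=[0.8293; 0.0295]  nu=[-2.2027]  x^+=[-2.9057, 1.5558]  P^+=[0.2338 -0.2391; -0.2391 1.3658]
step 2: x^-=[-3.1640, 1.6876]  P^-=[0.6187 -0.4251; -0.4251 1.5730]  S=[0.7466]  K=[0.7262; -0.1902]  nu=[-0.0798]  x^+=[-3.2219, 1.7028]  P^+=[0.2250 -0.3220; -0.3220 1.5460]
step 3: x^-=[-3.5059, 1.8487]  P^-=[0.6304 -0.5314; -0.5314 1.7634]  S=[0.7262]  K=[0.7363; -0.2947]  nu=[5.3831]  x^+=[0.4578, 0.2622]  P^+=[0.2366 -0.3738; -0.3738 1.7004]
step 4: x^-=[0.4427, 0.2465]  P^-=[0.6563 -0.6032; -0.6032 1.9251]  S=[0.7316]  K=[0.7488; -0.3509]  nu=[-0.0671]  x^+=[0.3925, 0.2700]  P^+=[0.2462 -0.4110; -0.4110 1.8350]
step 5: x^-=[0.3746, 0.2570]  P^-=[0.6765 -0.6574; -0.6574 2.0655]  S=[0.7368]  K=[0.7576; -0.3876]  nu=[-1.2308]  x^+=[-0.5579, 0.7341]  P^+=[0.2536 -0.4410; -0.4410 1.9548]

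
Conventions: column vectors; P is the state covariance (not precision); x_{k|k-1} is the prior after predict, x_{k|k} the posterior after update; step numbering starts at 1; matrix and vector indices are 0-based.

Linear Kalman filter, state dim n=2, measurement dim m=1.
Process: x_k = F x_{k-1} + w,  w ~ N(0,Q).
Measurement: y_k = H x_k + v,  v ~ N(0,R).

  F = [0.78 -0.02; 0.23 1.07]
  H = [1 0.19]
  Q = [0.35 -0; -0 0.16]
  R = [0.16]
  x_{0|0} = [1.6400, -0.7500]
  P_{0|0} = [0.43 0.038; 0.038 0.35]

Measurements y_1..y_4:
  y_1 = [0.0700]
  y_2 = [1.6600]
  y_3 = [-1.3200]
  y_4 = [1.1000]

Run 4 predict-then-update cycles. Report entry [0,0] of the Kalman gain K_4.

K[0,0] = 0.7000

step 1: x^-=[1.2942, -0.4253]  P^-=[0.6106 0.1012; 0.1012 0.6022]  S=[0.8308]  K=[0.7581; 0.2595]  nu=[-1.1434]  x^+=[0.4274, -0.7220]  P^+=[0.1331 -0.0623; -0.0623 0.5462]
step 2: x^-=[0.3478, -0.6743]  P^-=[0.4332 -0.0395; -0.0395 0.7618]  S=[0.6057]  K=[0.7028; 0.1738]  nu=[1.4403]  x^+=[1.3601, -0.4240]  P^+=[0.1340 -0.1135; -0.1135 0.7435]
step 3: x^-=[1.0693, -0.1408]  P^-=[0.4354 -0.0860; -0.0860 0.9624]  S=[0.5974]  K=[0.7014; 0.1621]  nu=[-2.3626]  x^+=[-0.5877, -0.5238]  P^+=[0.1415 -0.1539; -0.1539 0.9467]
step 4: x^-=[-0.4480, -0.6956]  P^-=[0.4413 -0.1227; -0.1227 1.1756]  S=[0.5971]  K=[0.7000; 0.1687]  nu=[1.6801]  x^+=[0.7281, -0.4122]  P^+=[0.1487 -0.1932; -0.1932 1.1587]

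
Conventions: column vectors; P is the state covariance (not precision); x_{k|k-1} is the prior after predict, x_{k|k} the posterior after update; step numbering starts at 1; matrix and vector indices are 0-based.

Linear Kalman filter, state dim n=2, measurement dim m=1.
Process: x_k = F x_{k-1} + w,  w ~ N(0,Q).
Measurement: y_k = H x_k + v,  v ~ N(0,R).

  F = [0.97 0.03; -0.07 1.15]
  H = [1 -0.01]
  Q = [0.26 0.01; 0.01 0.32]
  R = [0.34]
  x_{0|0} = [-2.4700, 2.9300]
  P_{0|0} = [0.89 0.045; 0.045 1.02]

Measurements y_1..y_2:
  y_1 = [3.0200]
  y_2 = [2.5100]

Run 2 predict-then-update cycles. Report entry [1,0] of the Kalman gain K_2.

step 1: x^-=[-2.3080, 3.5424]  P^-=[1.1009 0.0349; 0.0349 1.6661]  S=[1.4404]  K=[0.7641; 0.0126]  nu=[5.3634]  x^+=[1.7901, 3.6102]  P^+=[0.2600 0.0210; 0.0210 1.6658]
step 2: x^-=[1.8447, 4.0264]  P^-=[0.5074 0.0731; 0.0731 2.5210]  S=[0.8461]  K=[0.5987; 0.0567]  nu=[0.7056]  x^+=[2.2671, 4.0664]  P^+=[0.2040 0.0444; 0.0444 2.5183]

K[1,0] = 0.0567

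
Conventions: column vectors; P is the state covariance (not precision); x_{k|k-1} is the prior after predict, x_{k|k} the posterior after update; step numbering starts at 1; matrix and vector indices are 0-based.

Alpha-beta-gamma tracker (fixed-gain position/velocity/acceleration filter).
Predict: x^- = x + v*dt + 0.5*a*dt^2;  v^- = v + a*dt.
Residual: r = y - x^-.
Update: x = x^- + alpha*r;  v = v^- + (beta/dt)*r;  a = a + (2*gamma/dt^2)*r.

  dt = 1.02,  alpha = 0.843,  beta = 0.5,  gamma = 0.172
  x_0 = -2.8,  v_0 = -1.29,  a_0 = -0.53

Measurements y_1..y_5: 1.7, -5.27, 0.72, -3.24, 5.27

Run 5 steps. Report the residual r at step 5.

resid = 8.2729

step 1: x_pred=-4.3915  r=6.0915  x^+=0.7436  v^+=1.1554  a^+=1.4841
step 2: x_pred=2.6942  r=-7.9642  x^+=-4.0196  v^+=-1.2348  a^+=-1.1492
step 3: x_pred=-5.8769  r=6.5969  x^+=-0.3157  v^+=0.8268  a^+=1.0320
step 4: x_pred=1.0645  r=-4.3045  x^+=-2.5642  v^+=-0.2306  a^+=-0.3912
step 5: x_pred=-3.0029  r=8.2729  x^+=3.9712  v^+=3.4257  a^+=2.3441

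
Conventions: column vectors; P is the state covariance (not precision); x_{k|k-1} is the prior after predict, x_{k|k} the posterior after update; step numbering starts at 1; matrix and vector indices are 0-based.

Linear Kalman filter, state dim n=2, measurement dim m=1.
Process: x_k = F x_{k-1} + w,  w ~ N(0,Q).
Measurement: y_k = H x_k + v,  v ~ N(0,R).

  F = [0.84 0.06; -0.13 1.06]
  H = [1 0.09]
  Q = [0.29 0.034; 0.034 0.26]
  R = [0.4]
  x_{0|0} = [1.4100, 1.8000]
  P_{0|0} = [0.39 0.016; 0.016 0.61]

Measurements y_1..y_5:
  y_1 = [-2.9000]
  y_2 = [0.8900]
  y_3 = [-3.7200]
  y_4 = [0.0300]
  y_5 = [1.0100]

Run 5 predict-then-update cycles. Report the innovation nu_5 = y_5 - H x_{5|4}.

step 1: x^-=[1.2924, 1.7247]  P^-=[0.5690 0.0443; 0.0443 0.9476]  S=[0.9846]  K=[0.5819; 0.1316]  nu=[-4.3476]  x^+=[-1.2376, 1.1524]  P^+=[0.2356 -0.0311; -0.0311 0.9305]
step 2: x^-=[-0.9704, 1.3824]  P^-=[0.4564 0.0400; 0.0400 1.3181]  S=[0.8743]  K=[0.5262; 0.1814]  nu=[1.7360]  x^+=[-0.0570, 1.6974]  P^+=[0.2144 -0.0435; -0.0435 1.2893]
step 3: x^-=[0.0540, 1.8067]  P^-=[0.4415 0.0542; 0.0542 1.7243]  S=[0.8653]  K=[0.5159; 0.2420]  nu=[-3.9366]  x^+=[-1.9770, 0.8539]  P^+=[0.2112 -0.0538; -0.0538 1.6736]
step 4: x^-=[-1.6094, 1.1622]  P^-=[0.4396 0.0699; 0.0699 2.1588]  S=[0.8697]  K=[0.5127; 0.3038]  nu=[1.5349]  x^+=[-0.8225, 1.6284]  P^+=[0.2110 -0.0656; -0.0656 2.0786]
step 5: x^-=[-0.5932, 1.8330]  P^-=[0.4398 0.0853; 0.0853 2.6171]  S=[0.8763]  K=[0.5106; 0.3661]  nu=[1.4382]  x^+=[0.1411, 2.3596]  P^+=[0.2113 -0.0785; -0.0785 2.4997]

innov = [1.4382]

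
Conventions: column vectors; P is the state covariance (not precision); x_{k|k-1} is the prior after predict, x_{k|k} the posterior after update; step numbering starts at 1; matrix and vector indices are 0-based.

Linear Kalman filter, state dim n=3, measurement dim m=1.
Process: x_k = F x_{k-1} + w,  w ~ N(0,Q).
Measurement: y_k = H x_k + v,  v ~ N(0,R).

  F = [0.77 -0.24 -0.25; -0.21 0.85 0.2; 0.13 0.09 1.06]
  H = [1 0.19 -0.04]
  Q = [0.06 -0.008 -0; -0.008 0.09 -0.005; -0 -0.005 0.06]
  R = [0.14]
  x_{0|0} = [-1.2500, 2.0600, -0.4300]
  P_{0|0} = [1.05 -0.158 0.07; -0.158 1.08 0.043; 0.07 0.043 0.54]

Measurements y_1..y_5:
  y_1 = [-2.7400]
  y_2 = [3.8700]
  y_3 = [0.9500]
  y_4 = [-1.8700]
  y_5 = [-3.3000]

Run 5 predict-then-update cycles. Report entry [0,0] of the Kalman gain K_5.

K[0,0] = 0.7185

step 1: x^-=[-1.3494, 1.9275, -0.4329]  P^-=[0.8151 -0.5332 -0.0244; -0.5332 1.0034 0.1747; -0.0244 0.1747 0.7170]  S=[0.7891]  K=[0.9058; -0.4430; -0.0252]  nu=[-1.7741]  x^+=[-2.9563, 2.7134, -0.3882]  P^+=[0.1677 -0.2166 -0.0064; -0.2166 0.8485 0.1659; -0.0064 0.1659 0.7165]
step 2: x^-=[-2.8305, 2.8496, -0.5516]  P^-=[0.3555 -0.4413 -0.2506; -0.4413 0.8734 0.3411; -0.2506 0.3411 0.8996]  S=[0.3757]  K=[0.7499; -0.7692; -0.5904]  nu=[6.1371]  x^+=[1.7714, -1.8710, -4.1749]  P^+=[0.1443 -0.2246 -0.0843; -0.2246 0.6511 0.1705; -0.0843 0.1705 0.7687]
step 3: x^-=[2.8567, -2.7973, -4.3636]  P^-=[0.3670 -0.4227 -0.3252; -0.4227 0.7428 0.3565; -0.3252 0.3565 0.9355]  S=[0.3953]  K=[0.7582; -0.7485; -0.7459]  nu=[-1.5498]  x^+=[1.6817, -1.6373, -3.2075]  P^+=[0.1398 -0.1984 -0.1016; -0.1984 0.5213 0.1359; -0.1016 0.1359 0.7155]
step 4: x^-=[2.4898, -2.3864, -3.3287]  P^-=[0.3464 -0.3690 -0.3117; -0.3690 0.6270 0.3094; -0.3117 0.3094 0.8638]  S=[0.3904]  K=[0.7396; -0.6716; -0.7363]  nu=[-4.0395]  x^+=[-0.4977, 0.3265, -0.3545]  P^+=[0.1328 -0.1750 -0.0991; -0.1750 0.4509 0.1164; -0.0991 0.1164 0.6522]
step 5: x^-=[-0.3730, 0.3111, -0.4111]  P^-=[0.3223 -0.3282 -0.2858; -0.3282 0.5581 0.2745; -0.2858 0.2745 0.7895]  S=[0.3777]  K=[0.7185; -0.6174; -0.7023]  nu=[-3.0026]  x^+=[-2.5304, 2.1649, 1.6976]  P^+=[0.1273 -0.1607 -0.0952; -0.1607 0.4141 0.1108; -0.0952 0.1108 0.6032]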